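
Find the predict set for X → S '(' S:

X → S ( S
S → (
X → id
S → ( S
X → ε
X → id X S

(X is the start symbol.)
{ '(' }

PREDICT(X → S '(' S) = (FIRST(RHS) \ {ε}) ∪ (FOLLOW(X) if ε ∈ FIRST(RHS), i.e. RHS ⇒* ε)
FIRST(S) = { '(' }
FIRST(S '(' S) = { '(' }
ε ∉ FIRST(S '(' S), so FOLLOW(X) is not added.
PREDICT(X → S '(' S) = { '(' }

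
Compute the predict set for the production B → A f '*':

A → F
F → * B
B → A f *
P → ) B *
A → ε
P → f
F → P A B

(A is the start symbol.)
PREDICT(B → A f '*') = (FIRST(RHS) \ {ε}) ∪ (FOLLOW(B) if ε ∈ FIRST(RHS), i.e. RHS ⇒* ε)
FIRST(A) = { ')', '*', 'f', ε }
FIRST(A f '*') = { ')', '*', 'f' }
ε ∉ FIRST(A f '*'), so FOLLOW(B) is not added.
PREDICT(B → A f '*') = { ')', '*', 'f' }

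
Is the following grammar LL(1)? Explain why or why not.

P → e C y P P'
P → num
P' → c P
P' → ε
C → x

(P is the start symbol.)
No. Predict set conflict for P': { 'c' }

Relevant sets:
  FOLLOW(P') = { $, 'c' }

For P:
  PREDICT(P → e C y P P') = { 'e' }
  PREDICT(P → num) = { 'num' }
For P':
  PREDICT(P' → c P) = { 'c' }
  PREDICT(P' → ε) = { $, 'c' }
C has a single production, so nothing to check there.

Conflict found: Predict set conflict for P': { 'c' }
The grammar is NOT LL(1).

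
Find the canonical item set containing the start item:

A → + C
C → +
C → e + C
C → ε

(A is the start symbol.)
{ [A → . + C], [A' → . A] }

First, augment the grammar with A' → A
I₀ = CLOSURE({ [A' → . A] }):
  [A' → . A] has the dot before A: add [A → . + C]
No further items can be added.

I₀ = { [A → . + C], [A' → . A] }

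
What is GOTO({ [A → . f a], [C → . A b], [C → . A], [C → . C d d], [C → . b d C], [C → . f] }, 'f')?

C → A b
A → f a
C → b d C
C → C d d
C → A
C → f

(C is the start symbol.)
{ [A → f . a], [C → f .] }

GOTO(I, 'f') = CLOSURE({ [A → αX.β] : [A → α.Xβ] ∈ I, X = 'f' })

Items with dot before 'f', with the dot advanced:
  [A → . f a] → [A → f . a]
  [C → . f] → [C → f .]
Closure adds nothing (no advanced item has the dot before a non-terminal).

GOTO = { [A → f . a], [C → f .] }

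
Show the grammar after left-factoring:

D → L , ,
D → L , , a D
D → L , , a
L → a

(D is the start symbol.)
Left-factoring transforms A → αβ₁ | αβ₂ into A → αA' and A' → β₁ | β₂
(α is the longest common prefix among the alternatives). Repeat until
no nonterminal has two alternatives with a common prefix.

Round 1: D has alternatives sharing prefix 'L , ,'. Introduce D': D → L , , D'
  Add: D' → ε
  Add: D' → a D
  Add: D' → a

Round 2: D' has alternatives sharing prefix 'a'. Introduce D'': D' → a D''
  Add: D'' → D
  Add: D'' → ε

No remaining common prefixes — done.

Resulting grammar:
D → L , , D'
D' → ε
D' → a D''
D'' → D
D'' → ε
L → a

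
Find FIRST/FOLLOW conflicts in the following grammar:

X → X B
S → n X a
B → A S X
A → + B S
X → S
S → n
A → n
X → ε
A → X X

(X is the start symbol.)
Nullable non-terminals: A, X.
FIRST sets used below: FIRST(X) = { '+', 'n', ε }, FIRST(B) = { '+', 'n' }, FIRST(S) = { 'n' }

A: nullable alternative(s) A → X X; FOLLOW(A) = { 'n' }
  A → + B S: FIRST \ {ε} = { '+' } — disjoint from FOLLOW(A)
  A → n: FIRST \ {ε} = { 'n' } — overlaps FOLLOW(A) on { 'n' }: CONFLICT
  A → X X: FIRST \ {ε} = { '+', 'n' } — this is the only nullable alternative, skip

X: nullable alternative(s) X → ε; FOLLOW(X) = { $, '+', 'a', 'n' }
  X → X B: FIRST \ {ε} = { '+', 'n' } — overlaps FOLLOW(X) on { '+', 'n' }: CONFLICT
  X → S: FIRST \ {ε} = { 'n' } — overlaps FOLLOW(X) on { 'n' }: CONFLICT
  X → ε: FIRST \ {ε} = { } — this is the only nullable alternative, skip

B, S have no nullable alternative, so no FIRST/FOLLOW check is needed there.

So the grammar has 3 FIRST/FOLLOW conflicts (marked CONFLICT above).

Answer: Yes. X → X B with FOLLOW(X) on { '+', 'n' }; X → S with FOLLOW(X) on { 'n' }; A → n with FOLLOW(A) on { 'n' }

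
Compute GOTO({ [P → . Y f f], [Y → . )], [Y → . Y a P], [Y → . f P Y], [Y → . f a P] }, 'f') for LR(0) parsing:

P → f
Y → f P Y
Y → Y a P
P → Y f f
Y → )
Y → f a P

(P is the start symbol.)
{ [P → . Y f f], [P → . f], [Y → . )], [Y → . Y a P], [Y → . f P Y], [Y → . f a P], [Y → f . P Y], [Y → f . a P] }

GOTO(I, 'f') = CLOSURE({ [A → αX.β] : [A → α.Xβ] ∈ I, X = 'f' })

Items with dot before 'f', with the dot advanced:
  [Y → . f P Y] → [Y → f . P Y]
  [Y → . f a P] → [Y → f . a P]
Closure of the advanced items:
  [Y → f . P Y] has the dot before P: add [P → . f], [P → . Y f f]
  [P → . Y f f] has the dot before Y: add [Y → . f P Y], [Y → . Y a P], [Y → . )], [Y → . f a P]

GOTO = { [P → . Y f f], [P → . f], [Y → . )], [Y → . Y a P], [Y → . f P Y], [Y → . f a P], [Y → f . P Y], [Y → f . a P] }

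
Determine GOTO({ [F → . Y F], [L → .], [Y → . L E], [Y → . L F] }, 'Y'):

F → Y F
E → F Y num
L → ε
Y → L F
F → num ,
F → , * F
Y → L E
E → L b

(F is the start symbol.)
GOTO(I, 'Y') = CLOSURE({ [A → αX.β] : [A → α.Xβ] ∈ I, X = 'Y' })

Items with dot before 'Y', with the dot advanced:
  [F → . Y F] → [F → Y . F]
Closure of the advanced items:
  [F → Y . F] has the dot before F: add [F → . Y F], [F → . num ,], [F → . , * F]
  [F → . Y F] has the dot before Y: add [Y → . L F], [Y → . L E]
  [Y → . L F] has the dot before L: add [L → .]

GOTO = { [F → . , * F], [F → . Y F], [F → . num ,], [F → Y . F], [L → .], [Y → . L E], [Y → . L F] }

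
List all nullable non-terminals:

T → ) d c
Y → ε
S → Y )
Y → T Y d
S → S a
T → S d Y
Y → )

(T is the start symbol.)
A non-terminal is nullable if it can derive ε (the empty string): either it has an ε-production, or it has a production whose right-hand side consists entirely of nullable non-terminals.

ε-productions: Y → ε
So Y is immediately nullable.
No further non-terminal can be added: every production for the remaining non-terminals contains a terminal or a non-nullable non-terminal.
Nullable = { 'Y' }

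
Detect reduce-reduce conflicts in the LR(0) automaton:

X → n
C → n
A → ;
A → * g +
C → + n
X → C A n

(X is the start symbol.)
A reduce-reduce conflict occurs when an LR(0) state has two complete items [A → α .] and [B → β .] — both call for a reduction, and with no lookahead the parser cannot choose between them.

Augment with X' → X and build the canonical LR(0) collection (I0 = CLOSURE({[X' → . X]}), then GOTO on every symbol after a dot until no new states appear). It has 12 states:
  I0: { [C → . + n], [C → . n], [X → . C A n], [X → . n], [X' → . X] }  — shift
  I1: { [C → + . n] }  — shift
  I2: { [A → . * g +], [A → . ;], [X → C . A n] }  — shift
  I3: { [X' → X .] }  — accept
  I4: { [C → n .], [X → n .] }  — 2 reduces
  I5: { [A → * . g +] }  — shift
  I6: { [A → ; .] }  — reduce
  I7: { [X → C A . n] }  — shift
  I8: { [X → C A n .] }  — reduce
  I9: { [A → * g . +] }  — shift
  I10: { [A → * g + .] }  — reduce
  I11: { [C → + n .] }  — reduce

I4 contains complete items [C → n .], [X → n .] — reduce-reduce conflict.

Answer: Yes — I4: [C → n .] vs [X → n .]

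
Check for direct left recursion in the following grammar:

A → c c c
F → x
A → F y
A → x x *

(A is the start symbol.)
No direct left recursion

Direct left recursion occurs when N → N α for some non-terminal N (the right-hand side begins with the left-hand side itself).

A → c c c: starts with c
F → x: starts with x
A → F y: starts with F
A → x x *: starts with x

No direct left recursion found.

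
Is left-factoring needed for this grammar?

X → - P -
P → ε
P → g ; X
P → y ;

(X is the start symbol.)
No, left-factoring is not needed

Left-factoring is needed when two productions for the same non-terminal
share a common prefix on the right-hand side.

Productions for P:
  P → ε
  P → g ; X
  P → y ;

No common prefixes found.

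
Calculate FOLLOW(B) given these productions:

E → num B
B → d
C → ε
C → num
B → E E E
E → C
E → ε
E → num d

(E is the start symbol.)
{ $, 'num' }

In E → num B: B is at the end, add FOLLOW(E)

The FOLLOW sets referred to above (computed the same way, to a fixed point):
  FOLLOW(E) = { $, 'num' }

Taking the union: FOLLOW(B) = { $, 'num' }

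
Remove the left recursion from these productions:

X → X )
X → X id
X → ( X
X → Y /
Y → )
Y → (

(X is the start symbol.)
X → ( X X'
X → Y / X'
X' → ) X'
X' → id X'
X' → ε
Y → )
Y → (

X is directly left-recursive. The standard transformation for
  A → A α₁ | ... | A α_m | β₁ | ... | β_n
is
  A  → β₁ A' | ... | β_n A'
  A' → α₁ A' | ... | α_m A' | ε

X → ( X becomes X → ( X X'
X → Y / becomes X → Y / X'
X → X ) becomes X' → ) X'
X → X id becomes X' → id X'
Add X' → ε

Productions for other non-terminals are unchanged:
  Y → )
  Y → (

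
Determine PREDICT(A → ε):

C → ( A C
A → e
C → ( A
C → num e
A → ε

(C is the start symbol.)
PREDICT(A → ε) = (FIRST(RHS) \ {ε}) ∪ (FOLLOW(A) if ε ∈ FIRST(RHS), i.e. RHS ⇒* ε)
The right-hand side is ε (FIRST(ε) = { ε }), so the predict set is FOLLOW(A) = { $, '(', 'num' }
PREDICT(A → ε) = { $, '(', 'num' }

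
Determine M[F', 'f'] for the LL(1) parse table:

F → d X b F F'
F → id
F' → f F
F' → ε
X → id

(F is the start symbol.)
F' → f F, F' → ε

To find M[F', 'f'], we find productions for F' where 'f' is in the predict set (PREDICT(N → α) = (FIRST(α) \ {ε}) ∪ (FOLLOW(N) if α ⇒* ε)).

Relevant sets:
  FOLLOW(F') = { $, 'f' }

F' → f F: PREDICT = { 'f' }
  'f' is in predict set, so this production goes in M[F', 'f']
F' → ε: PREDICT = { $, 'f' }
  'f' is in predict set, so this production goes in M[F', 'f']

M[F', 'f'] = F' → f F, F' → ε  (a multiply-defined cell — the grammar is not LL(1))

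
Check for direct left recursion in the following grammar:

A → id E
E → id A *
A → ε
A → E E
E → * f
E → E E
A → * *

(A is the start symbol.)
Direct left recursion occurs when N → N α for some non-terminal N (the right-hand side begins with the left-hand side itself).

A → id E: starts with id
E → id A *: starts with id
A → ε: starts with ε
A → E E: starts with E
E → * f: starts with '*'
E → E E: LEFT RECURSIVE (starts with E)
A → * *: starts with '*'

The grammar has direct left recursion on: E.

Answer: Yes, E is left-recursive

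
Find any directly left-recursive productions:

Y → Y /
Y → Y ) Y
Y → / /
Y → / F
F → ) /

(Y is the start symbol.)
Yes, Y is left-recursive

Direct left recursion occurs when N → N α for some non-terminal N (the right-hand side begins with the left-hand side itself).

Y → Y /: LEFT RECURSIVE (starts with Y)
Y → Y ) Y: LEFT RECURSIVE (starts with Y)
Y → / /: starts with '/'
Y → / F: starts with '/'
F → ) /: starts with ')'

The grammar has direct left recursion on: Y.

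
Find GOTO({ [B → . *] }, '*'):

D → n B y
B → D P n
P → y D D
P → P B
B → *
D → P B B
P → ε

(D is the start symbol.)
{ [B → * .] }

GOTO(I, '*') = CLOSURE({ [A → αX.β] : [A → α.Xβ] ∈ I, X = '*' })

Items with dot before '*', with the dot advanced:
  [B → . *] → [B → * .]
Closure adds nothing (no advanced item has the dot before a non-terminal).

GOTO = { [B → * .] }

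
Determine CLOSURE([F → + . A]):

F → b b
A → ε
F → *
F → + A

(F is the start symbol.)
{ [A → .], [F → + . A] }

Start with: [F → + . A]
  [F → + . A] has the dot before A: add [A → .]
No further items can be added.

CLOSURE = { [A → .], [F → + . A] }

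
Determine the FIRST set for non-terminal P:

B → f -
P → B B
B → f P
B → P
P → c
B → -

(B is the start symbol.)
{ '-', 'c', 'f' }

FIRST sets of the other non-terminals involved (by the same procedure, iterated to a fixed point):
  FIRST(B) = { '-', 'c', 'f' }

From P → B B:
  - B is a non-terminal: add FIRST(B) \ {ε} = { '-', 'c', 'f' }
    B is not nullable, so stop
From P → c:
  - c is a terminal: add 'c' and stop

Collecting: FIRST(P) = { '-', 'c', 'f' }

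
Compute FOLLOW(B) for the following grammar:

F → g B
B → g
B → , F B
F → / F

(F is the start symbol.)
{ $, ',', 'g' }

To compute FOLLOW(B), find every occurrence of B on a right-hand side N → α B β: add FIRST(β) \ {ε}, and if β is empty or nullable also add FOLLOW(N). Iterate to a fixed point.

In F → g B: B is at the end, add FOLLOW(F)
In B → , F B: B is at the end; this adds FOLLOW(B) to itself — nothing new

The FOLLOW sets referred to above (computed the same way, to a fixed point):
  FOLLOW(F) = { $, ',', 'g' }

Taking the union: FOLLOW(B) = { $, ',', 'g' }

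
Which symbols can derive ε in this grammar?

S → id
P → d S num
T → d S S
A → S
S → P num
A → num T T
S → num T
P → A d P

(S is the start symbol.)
None

There are no ε-productions, so no non-terminal can derive ε.
No non-terminals are nullable.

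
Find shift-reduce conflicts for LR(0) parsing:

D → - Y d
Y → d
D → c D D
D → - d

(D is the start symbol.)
No shift-reduce conflicts

Augment with D' → D and build the canonical LR(0) collection (I0 = CLOSURE({[D' → . D]}), then GOTO on every symbol after a dot until no new states appear). It has 9 states:
  I0: { [D → . - Y d], [D → . - d], [D → . c D D], [D' → . D] }  — shift
  I1: { [D → - . Y d], [D → - . d], [Y → . d] }  — shift
  I2: { [D' → D .] }  — accept
  I3: { [D → . - Y d], [D → . - d], [D → . c D D], [D → c . D D] }  — shift
  I4: { [D → . - Y d], [D → . - d], [D → . c D D], [D → c D . D] }  — shift
  I5: { [D → c D D .] }  — reduce
  I6: { [D → - Y . d] }  — shift
  I7: { [D → - d .], [Y → d .] }  — 2 reduces
  I8: { [D → - Y d .] }  — reduce

No state contains both a complete item and a shift item.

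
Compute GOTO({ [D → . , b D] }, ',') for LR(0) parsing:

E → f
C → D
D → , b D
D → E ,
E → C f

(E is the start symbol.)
GOTO(I, ',') = CLOSURE({ [A → αX.β] : [A → α.Xβ] ∈ I, X = ',' })

Items with dot before ',', with the dot advanced:
  [D → . , b D] → [D → , . b D]
Closure adds nothing (no advanced item has the dot before a non-terminal).

GOTO = { [D → , . b D] }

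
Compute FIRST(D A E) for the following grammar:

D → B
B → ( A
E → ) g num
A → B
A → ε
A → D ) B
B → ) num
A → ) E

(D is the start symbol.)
{ '(', ')' }

FIRST sets of the non-terminals involved (from the grammar, by fixed-point iteration):
  FIRST(D) = { '(', ')' }

To compute FIRST(D A E), process the symbols left to right:
Symbol D is a non-terminal. Add FIRST(D) \ {ε} = { '(', ')' }
D is not nullable (ε ∉ FIRST(D)), so stop here.
FIRST(D A E) = { '(', ')' }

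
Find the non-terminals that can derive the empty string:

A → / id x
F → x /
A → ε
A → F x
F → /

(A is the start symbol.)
ε-productions: A → ε
So A is immediately nullable.
No further non-terminal can be added: every production for the remaining non-terminals contains a terminal or a non-nullable non-terminal.
Nullable = { 'A' }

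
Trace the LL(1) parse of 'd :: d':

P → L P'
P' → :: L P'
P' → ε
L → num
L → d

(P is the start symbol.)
Stack is shown with the top on the left.

Stack      Input     Action
---------------------------
P $        d :: d $  output P → L P'
L P' $     d :: d $  output L → d
d P' $     d :: d $  match 'd'
P' $       :: d $    output P' → :: L P'
:: L P' $  :: d $    match '::'
L P' $     d $       output L → d
d P' $     d $       match 'd'
P' $       $         output P' → ε
$          $         accept

The string is accepted.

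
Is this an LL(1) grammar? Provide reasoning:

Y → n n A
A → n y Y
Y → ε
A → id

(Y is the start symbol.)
Relevant sets:
  FOLLOW(Y) = { $ }

For Y:
  PREDICT(Y → n n A) = { 'n' }
  PREDICT(Y → ε) = { $ }
For A:
  PREDICT(A → n y Y) = { 'n' }
  PREDICT(A → id) = { 'id' }

All predict sets are disjoint. The grammar IS LL(1).

Answer: Yes, the grammar is LL(1).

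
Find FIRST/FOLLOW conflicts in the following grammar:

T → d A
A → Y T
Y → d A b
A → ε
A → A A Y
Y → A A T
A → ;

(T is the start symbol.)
A FIRST/FOLLOW conflict occurs when a non-terminal N has a nullable alternative N → β (β ⇒* ε) and another alternative N → α with FIRST(α) ∩ FOLLOW(N) ≠ ∅: on such a lookahead the parser cannot decide between expanding α and letting N vanish via β.

Nullable non-terminals: A.
FIRST sets used below: FIRST(Y) = { ';', 'd' }, FIRST(A) = { ';', 'd', ε }

A: nullable alternative(s) A → ε; FOLLOW(A) = { $, ';', 'b', 'd' }
  A → Y T: FIRST \ {ε} = { ';', 'd' } — overlaps FOLLOW(A) on { ';', 'd' }: CONFLICT
  A → ε: FIRST \ {ε} = { } — this is the only nullable alternative, skip
  A → A A Y: FIRST \ {ε} = { ';', 'd' } — overlaps FOLLOW(A) on { ';', 'd' }: CONFLICT
  A → ;: FIRST \ {ε} = { ';' } — overlaps FOLLOW(A) on { ';' }: CONFLICT

T, Y have no nullable alternative, so no FIRST/FOLLOW check is needed there.

So the grammar has 3 FIRST/FOLLOW conflicts (marked CONFLICT above).

Answer: Yes. A → Y T with FOLLOW(A) on { ';', 'd' }; A → A A Y with FOLLOW(A) on { ';', 'd' }; A → ';' with FOLLOW(A) on { ';' }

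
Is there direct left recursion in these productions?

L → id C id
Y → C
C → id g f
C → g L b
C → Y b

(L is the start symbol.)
No direct left recursion

Direct left recursion occurs when N → N α for some non-terminal N (the right-hand side begins with the left-hand side itself).

L → id C id: starts with id
Y → C: starts with C
C → id g f: starts with id
C → g L b: starts with g
C → Y b: starts with Y

No direct left recursion found.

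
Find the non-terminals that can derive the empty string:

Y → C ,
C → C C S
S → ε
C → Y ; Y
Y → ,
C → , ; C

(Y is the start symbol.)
ε-productions: S → ε
So S is immediately nullable.
No further non-terminal can be added: every production for the remaining non-terminals contains a terminal or a non-nullable non-terminal.
Nullable = { 'S' }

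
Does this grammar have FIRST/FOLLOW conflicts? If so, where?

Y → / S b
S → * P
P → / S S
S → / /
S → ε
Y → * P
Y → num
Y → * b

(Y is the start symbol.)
Nullable non-terminals: S.

S: nullable alternative(s) S → ε; FOLLOW(S) = { $, '*', '/', 'b' }
  S → * P: FIRST \ {ε} = { '*' } — overlaps FOLLOW(S) on { '*' }: CONFLICT
  S → / /: FIRST \ {ε} = { '/' } — overlaps FOLLOW(S) on { '/' }: CONFLICT
  S → ε: FIRST \ {ε} = { } — this is the only nullable alternative, skip

P, Y have no nullable alternative, so no FIRST/FOLLOW check is needed there.

So the grammar has 2 FIRST/FOLLOW conflicts (marked CONFLICT above).

Answer: Yes. S → '*' P with FOLLOW(S) on { '*' }; S → '/' '/' with FOLLOW(S) on { '/' }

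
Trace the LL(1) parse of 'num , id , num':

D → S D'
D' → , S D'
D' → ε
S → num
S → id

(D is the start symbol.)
LL(1) parsing maintains a stack (initially the start symbol over $) and the input. At each step: if the stack top is a terminal, match it against the current input token; if it is a non-terminal N, replace it with the RHS of M[N, lookahead] (the unique production whose predict set contains the lookahead).

Stack is shown with the top on the left.

Stack     Input             Action
----------------------------------
D $       num , id , num $  output D → S D'
S D' $    num , id , num $  output S → num
num D' $  num , id , num $  match 'num'
D' $      , id , num $      output D' → , S D'
, S D' $  , id , num $      match ','
S D' $    id , num $        output S → id
id D' $   id , num $        match 'id'
D' $      , num $           output D' → , S D'
, S D' $  , num $           match ','
S D' $    num $             output S → num
num D' $  num $             match 'num'
D' $      $                 output D' → ε
$         $                 accept

The string is accepted.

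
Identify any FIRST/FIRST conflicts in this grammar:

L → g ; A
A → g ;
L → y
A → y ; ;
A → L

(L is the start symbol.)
Yes. A → g ';' / A → L on { 'g' }; A → y ';' ';' / A → L on { 'y' }

A FIRST/FIRST conflict occurs when two productions N → α and N → β for the same non-terminal have FIRST(α) ∩ FIRST(β) ≠ ∅ (with ε ∈ FIRST of a nullable right-hand side, so two nullable alternatives also conflict).

FIRST sets of the non-terminals at (or reachable through a nullable prefix from) the front of some alternative:
  FIRST(L) = { 'g', 'y' }

Productions for L:
  L → g ; A: FIRST = { 'g' }
  L → y: FIRST = { 'y' }
Productions for A:
  A → g ;: FIRST = { 'g' }
  A → y ; ;: FIRST = { 'y' }
  A → L: FIRST = { 'g', 'y' }

Conflict for A: A → g ; and A → L
  Overlap: { 'g' }
Conflict for A: A → y ; ; and A → L
  Overlap: { 'y' }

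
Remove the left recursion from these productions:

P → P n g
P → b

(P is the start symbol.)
P is directly left-recursive. The standard transformation for
  A → A α₁ | ... | A α_m | β₁ | ... | β_n
is
  A  → β₁ A' | ... | β_n A'
  A' → α₁ A' | ... | α_m A' | ε

P → b becomes P → b P'
P → P n g becomes P' → n g P'
Add P' → ε

Resulting grammar:
P → b P'
P' → n g P'
P' → ε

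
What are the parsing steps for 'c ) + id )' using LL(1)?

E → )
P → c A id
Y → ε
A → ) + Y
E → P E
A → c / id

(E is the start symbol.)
LL(1) parsing maintains a stack (initially the start symbol over $) and the input. At each step: if the stack top is a terminal, match it against the current input token; if it is a non-terminal N, replace it with the RHS of M[N, lookahead] (the unique production whose predict set contains the lookahead).

Stack is shown with the top on the left.

Stack         Input         Action
----------------------------------
E $           c ) + id ) $  output E → P E
P E $         c ) + id ) $  output P → c A id
c A id E $    c ) + id ) $  match 'c'
A id E $      ) + id ) $    output A → ) + Y
) + Y id E $  ) + id ) $    match ')'
+ Y id E $    + id ) $      match '+'
Y id E $      id ) $        output Y → ε
id E $        id ) $        match 'id'
E $           ) $           output E → )
) $           ) $           match ')'
$             $             accept

The string is accepted.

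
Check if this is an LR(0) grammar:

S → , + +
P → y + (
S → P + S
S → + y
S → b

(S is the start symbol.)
A grammar is LR(0) if no state in the canonical LR(0) collection has:
  - both a shift item (dot before a terminal) and a complete item (shift-reduce conflict), or
  - two or more complete items (reduce-reduce conflict; the accept item [S' → S .] counts as a complete item here).

Augment with S' → S and build the canonical LR(0) collection (I0 = CLOSURE({[S' → . S]}), then GOTO on every symbol after a dot until no new states appear). It has 14 states:
  I0: { [P → . y + (], [S → . + y], [S → . , + +], [S → . P + S], [S → . b], [S' → . S] }  — shift
  I1: { [S → + . y] }  — shift
  I2: { [S → , . + +] }  — shift
  I3: { [S → P . + S] }  — shift
  I4: { [S' → S .] }  — accept
  I5: { [S → b .] }  — reduce
  I6: { [P → y . + (] }  — shift
  I7: { [P → y + . (] }  — shift
  I8: { [P → y + ( .] }  — reduce
  I9: { [P → . y + (], [S → . + y], [S → . , + +], [S → . P + S], [S → . b], [S → P + . S] }  — shift
  I10: { [S → P + S .] }  — reduce
  I11: { [S → , + . +] }  — shift
  I12: { [S → , + + .] }  — reduce
  I13: { [S → + y .] }  — reduce

Every state is either a pure shift/goto state or contains exactly one complete item and nothing to shift — no conflicts. The grammar is LR(0).

Answer: Yes, the grammar is LR(0)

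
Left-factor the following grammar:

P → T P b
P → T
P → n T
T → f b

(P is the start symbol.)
Left-factoring transforms A → αβ₁ | αβ₂ into A → αA' and A' → β₁ | β₂
(α is the longest common prefix among the alternatives). Repeat until
no nonterminal has two alternatives with a common prefix.

Round 1: P has alternatives sharing prefix 'T'. Introduce P': P → T P'
  Add: P' → P b
  Add: P' → ε

No remaining common prefixes — done.

Resulting grammar:
P → T P'
P' → P b
P' → ε
P → n T
T → f b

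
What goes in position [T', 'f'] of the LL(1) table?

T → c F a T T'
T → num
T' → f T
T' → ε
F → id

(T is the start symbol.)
T' → f T, T' → ε

To find M[T', 'f'], we find productions for T' where 'f' is in the predict set (PREDICT(N → α) = (FIRST(α) \ {ε}) ∪ (FOLLOW(N) if α ⇒* ε)).

Relevant sets:
  FOLLOW(T') = { $, 'f' }

T' → f T: PREDICT = { 'f' }
  'f' is in predict set, so this production goes in M[T', 'f']
T' → ε: PREDICT = { $, 'f' }
  'f' is in predict set, so this production goes in M[T', 'f']

M[T', 'f'] = T' → f T, T' → ε  (a multiply-defined cell — the grammar is not LL(1))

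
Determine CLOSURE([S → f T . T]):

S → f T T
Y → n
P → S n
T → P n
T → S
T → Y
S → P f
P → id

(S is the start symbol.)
{ [P → . S n], [P → . id], [S → . P f], [S → . f T T], [S → f T . T], [T → . P n], [T → . S], [T → . Y], [Y → . n] }

To compute CLOSURE, for each item [A → α.Bβ] where B is a non-terminal, add [B → .γ] for all productions B → γ; repeat for the newly added items until nothing changes.

Start with: [S → f T . T]
  [S → f T . T] has the dot before T: add [T → . P n], [T → . S], [T → . Y]
  [T → . P n] has the dot before P: add [P → . S n], [P → . id]
  [T → . S] has the dot before S: add [S → . f T T], [S → . P f]
  [T → . Y] has the dot before Y: add [Y → . n]
No further items can be added.

CLOSURE = { [P → . S n], [P → . id], [S → . P f], [S → . f T T], [S → f T . T], [T → . P n], [T → . S], [T → . Y], [Y → . n] }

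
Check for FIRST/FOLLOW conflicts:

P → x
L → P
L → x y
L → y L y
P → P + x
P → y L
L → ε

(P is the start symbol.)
Nullable non-terminals: L.
FIRST sets used below: FIRST(P) = { 'x', 'y' }

L: nullable alternative(s) L → ε; FOLLOW(L) = { $, '+', 'y' }
  L → P: FIRST \ {ε} = { 'x', 'y' } — overlaps FOLLOW(L) on { 'y' }: CONFLICT
  L → x y: FIRST \ {ε} = { 'x' } — disjoint from FOLLOW(L)
  L → y L y: FIRST \ {ε} = { 'y' } — overlaps FOLLOW(L) on { 'y' }: CONFLICT
  L → ε: FIRST \ {ε} = { } — this is the only nullable alternative, skip

P has no nullable alternative, so no FIRST/FOLLOW check is needed there.

So the grammar has 2 FIRST/FOLLOW conflicts (marked CONFLICT above).

Answer: Yes. L → P with FOLLOW(L) on { 'y' }; L → y L y with FOLLOW(L) on { 'y' }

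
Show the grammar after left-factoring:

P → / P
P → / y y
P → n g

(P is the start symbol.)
P → / P'
P' → P
P' → y y
P → n g

Left-factoring transforms A → αβ₁ | αβ₂ into A → αA' and A' → β₁ | β₂
(α is the longest common prefix among the alternatives). Repeat until
no nonterminal has two alternatives with a common prefix.

Round 1: P has alternatives sharing prefix '/'. Introduce P': P → / P'
  Add: P' → P
  Add: P' → y y

No remaining common prefixes — done.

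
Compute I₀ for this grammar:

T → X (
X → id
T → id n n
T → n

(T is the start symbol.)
First, augment the grammar with T' → T
I₀ = CLOSURE({ [T' → . T] }):
  [T' → . T] has the dot before T: add [T → . X (], [T → . id n n], [T → . n]
  [T → . X (] has the dot before X: add [X → . id]
No further items can be added.

I₀ = { [T → . X (], [T → . id n n], [T → . n], [T' → . T], [X → . id] }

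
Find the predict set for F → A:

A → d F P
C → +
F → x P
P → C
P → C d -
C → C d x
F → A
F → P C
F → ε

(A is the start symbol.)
PREDICT(F → A) = (FIRST(RHS) \ {ε}) ∪ (FOLLOW(F) if ε ∈ FIRST(RHS), i.e. RHS ⇒* ε)
FIRST(A) = { 'd' }
FIRST(A) = { 'd' }
ε ∉ FIRST(A), so FOLLOW(F) is not added.
PREDICT(F → A) = { 'd' }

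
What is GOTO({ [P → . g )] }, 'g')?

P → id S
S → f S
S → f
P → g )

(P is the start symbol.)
GOTO(I, 'g') = CLOSURE({ [A → αX.β] : [A → α.Xβ] ∈ I, X = 'g' })

Items with dot before 'g', with the dot advanced:
  [P → . g )] → [P → g . )]
Closure adds nothing (no advanced item has the dot before a non-terminal).

GOTO = { [P → g . )] }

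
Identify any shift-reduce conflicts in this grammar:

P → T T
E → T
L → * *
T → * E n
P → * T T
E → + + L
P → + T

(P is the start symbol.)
Yes — I16: [E → T .] vs [T → . * E n]

A shift-reduce conflict occurs when an LR(0) state has both:
  - a complete (reduce) item [A → α .] (dot at the end), and
  - a shift item [B → β . c γ] (dot before a terminal).

Augment with P' → P and build the canonical LR(0) collection (I0 = CLOSURE({[P' → . P]}), then GOTO on every symbol after a dot until no new states appear). It has 18 states:
  I0: { [P → . * T T], [P → . + T], [P → . T T], [P' → . P], [T → . * E n] }  — shift
  I1: { [E → . + + L], [E → . T], [P → * . T T], [T → * . E n], [T → . * E n] }  — shift
  I2: { [P → + . T], [T → . * E n] }  — shift
  I3: { [P' → P .] }  — accept
  I4: { [P → T . T], [T → . * E n] }  — shift
  I5: { [E → . + + L], [E → . T], [T → * . E n], [T → . * E n] }  — shift
  I6: { [P → T T .] }  — reduce
  I7: { [E → + . + L] }  — shift
  I8: { [T → * E . n] }  — shift
  I9: { [E → T .] }  — reduce
  I10: { [T → * E n .] }  — reduce
  I11: { [E → + + . L], [L → . * *] }  — shift
  I12: { [L → * . *] }  — shift
  I13: { [E → + + L .] }  — reduce
  I14: { [L → * * .] }  — reduce
  I15: { [P → + T .] }  — reduce
  I16: { [E → T .], [P → * T . T], [T → . * E n] }  — shift, reduce
  I17: { [P → * T T .] }  — reduce

I16 contains reduce item [E → T .] and shift item [T → . * E n] — shift-reduce conflict.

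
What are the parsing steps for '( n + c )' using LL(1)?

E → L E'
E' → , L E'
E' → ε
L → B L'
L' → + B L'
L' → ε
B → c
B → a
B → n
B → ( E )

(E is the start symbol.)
LL(1) parsing maintains a stack (initially the start symbol over $) and the input. At each step: if the stack top is a terminal, match it against the current input token; if it is a non-terminal N, replace it with the RHS of M[N, lookahead] (the unique production whose predict set contains the lookahead).

Stack is shown with the top on the left.

Stack                Input        Action
----------------------------------------
E $                  ( n + c ) $  output E → L E'
L E' $               ( n + c ) $  output L → B L'
B L' E' $            ( n + c ) $  output B → ( E )
( E ) L' E' $        ( n + c ) $  match '('
E ) L' E' $          n + c ) $    output E → L E'
L E' ) L' E' $       n + c ) $    output L → B L'
B L' E' ) L' E' $    n + c ) $    output B → n
n L' E' ) L' E' $    n + c ) $    match 'n'
L' E' ) L' E' $      + c ) $      output L' → + B L'
+ B L' E' ) L' E' $  + c ) $      match '+'
B L' E' ) L' E' $    c ) $        output B → c
c L' E' ) L' E' $    c ) $        match 'c'
L' E' ) L' E' $      ) $          output L' → ε
E' ) L' E' $         ) $          output E' → ε
) L' E' $            ) $          match ')'
L' E' $              $            output L' → ε
E' $                 $            output E' → ε
$                    $            accept

The string is accepted.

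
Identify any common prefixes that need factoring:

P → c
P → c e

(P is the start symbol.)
Yes, P has productions with common prefix 'c'

Left-factoring is needed when two productions for the same non-terminal
share a common prefix on the right-hand side.

Productions for P:
  P → c
  P → c e

Found common prefix 'c' in productions for P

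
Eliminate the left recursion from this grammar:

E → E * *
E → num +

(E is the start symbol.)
E → num + E'
E' → * * E'
E' → ε

E is directly left-recursive. The standard transformation for
  A → A α₁ | ... | A α_m | β₁ | ... | β_n
is
  A  → β₁ A' | ... | β_n A'
  A' → α₁ A' | ... | α_m A' | ε

E → num + becomes E → num + E'
E → E * * becomes E' → * * E'
Add E' → ε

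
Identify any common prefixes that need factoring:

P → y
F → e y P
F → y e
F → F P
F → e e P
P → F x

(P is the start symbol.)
Yes, F has productions with common prefix 'e'

Left-factoring is needed when two productions for the same non-terminal
share a common prefix on the right-hand side.

Productions for P:
  P → y
  P → F x
Productions for F:
  F → e y P
  F → y e
  F → F P
  F → e e P

Found common prefix 'e' in productions for F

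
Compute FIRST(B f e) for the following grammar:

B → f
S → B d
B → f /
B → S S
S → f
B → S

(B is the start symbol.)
FIRST sets of the non-terminals involved (from the grammar, by fixed-point iteration):
  FIRST(B) = { 'f' }

To compute FIRST(B f e), process the symbols left to right:
Symbol B is a non-terminal. Add FIRST(B) \ {ε} = { 'f' }
B is not nullable (ε ∉ FIRST(B)), so stop here.
FIRST(B f e) = { 'f' }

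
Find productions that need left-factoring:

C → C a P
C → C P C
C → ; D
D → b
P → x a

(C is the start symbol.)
Yes, C has productions with common prefix 'C'

Left-factoring is needed when two productions for the same non-terminal
share a common prefix on the right-hand side.

Productions for C:
  C → C a P
  C → C P C
  C → ; D

Found common prefix 'C' in productions for C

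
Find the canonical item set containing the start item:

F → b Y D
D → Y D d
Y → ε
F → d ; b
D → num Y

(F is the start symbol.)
First, augment the grammar with F' → F
I₀ = CLOSURE({ [F' → . F] }):
  [F' → . F] has the dot before F: add [F → . b Y D], [F → . d ; b]
No further items can be added.

I₀ = { [F → . b Y D], [F → . d ; b], [F' → . F] }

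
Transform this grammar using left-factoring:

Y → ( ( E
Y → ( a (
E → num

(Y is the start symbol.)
Y → ( Y'
Y' → ( E
Y' → a (
E → num

Left-factoring transforms A → αβ₁ | αβ₂ into A → αA' and A' → β₁ | β₂
(α is the longest common prefix among the alternatives). Repeat until
no nonterminal has two alternatives with a common prefix.

Round 1: Y has alternatives sharing prefix '('. Introduce Y': Y → ( Y'
  Add: Y' → ( E
  Add: Y' → a (

No remaining common prefixes — done.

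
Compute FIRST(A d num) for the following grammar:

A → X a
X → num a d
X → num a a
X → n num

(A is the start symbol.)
{ 'n', 'num' }

FIRST sets of the non-terminals involved (from the grammar, by fixed-point iteration):
  FIRST(A) = { 'n', 'num' }

To compute FIRST(A d num), process the symbols left to right:
Symbol A is a non-terminal. Add FIRST(A) \ {ε} = { 'n', 'num' }
A is not nullable (ε ∉ FIRST(A)), so stop here.
FIRST(A d num) = { 'n', 'num' }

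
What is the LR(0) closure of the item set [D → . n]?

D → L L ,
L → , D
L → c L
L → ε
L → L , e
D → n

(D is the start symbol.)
{ [D → . n] }

To compute CLOSURE, for each item [A → α.Bβ] where B is a non-terminal, add [B → .γ] for all productions B → γ; repeat for the newly added items until nothing changes.

Start with: [D → . n]
The dot precedes the terminal n, so nothing is added.

CLOSURE = { [D → . n] }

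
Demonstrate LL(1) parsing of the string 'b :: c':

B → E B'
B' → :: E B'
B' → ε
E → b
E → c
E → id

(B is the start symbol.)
LL(1) parsing maintains a stack (initially the start symbol over $) and the input. At each step: if the stack top is a terminal, match it against the current input token; if it is a non-terminal N, replace it with the RHS of M[N, lookahead] (the unique production whose predict set contains the lookahead).

Stack is shown with the top on the left.

Stack      Input     Action
---------------------------
B $        b :: c $  output B → E B'
E B' $     b :: c $  output E → b
b B' $     b :: c $  match 'b'
B' $       :: c $    output B' → :: E B'
:: E B' $  :: c $    match '::'
E B' $     c $       output E → c
c B' $     c $       match 'c'
B' $       $         output B' → ε
$          $         accept

The string is accepted.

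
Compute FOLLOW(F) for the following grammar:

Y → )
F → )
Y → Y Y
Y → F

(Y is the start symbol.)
{ $, ')' }

To compute FOLLOW(F), find every occurrence of F on a right-hand side N → α F β: add FIRST(β) \ {ε}, and if β is empty or nullable also add FOLLOW(N). Iterate to a fixed point.

In Y → F: F is at the end, add FOLLOW(Y)

The FOLLOW sets referred to above (computed the same way, to a fixed point):
  FOLLOW(Y) = { $, ')' }

Taking the union: FOLLOW(F) = { $, ')' }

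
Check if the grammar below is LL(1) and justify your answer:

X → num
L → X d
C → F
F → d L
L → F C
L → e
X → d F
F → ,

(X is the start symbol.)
Relevant sets:
  FIRST(X) = { 'd', 'num' }
  FIRST(F) = { ',', 'd' }

For X:
  PREDICT(X → num) = { 'num' }
  PREDICT(X → d F) = { 'd' }
For L:
  PREDICT(L → X d) = { 'd', 'num' }
  PREDICT(L → F C) = { ',', 'd' }
  PREDICT(L → e) = { 'e' }
For F:
  PREDICT(F → d L) = { 'd' }
  PREDICT(F → ',') = { ',' }
C has a single production, so nothing to check there.

Conflict found: Predict set conflict for L: { 'd' }
The grammar is NOT LL(1).

Answer: No. Predict set conflict for L: { 'd' }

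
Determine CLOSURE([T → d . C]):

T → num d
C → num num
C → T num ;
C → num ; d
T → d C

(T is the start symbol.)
{ [C → . T num ;], [C → . num ; d], [C → . num num], [T → . d C], [T → . num d], [T → d . C] }

To compute CLOSURE, for each item [A → α.Bβ] where B is a non-terminal, add [B → .γ] for all productions B → γ; repeat for the newly added items until nothing changes.

Start with: [T → d . C]
  [T → d . C] has the dot before C: add [C → . num num], [C → . T num ;], [C → . num ; d]
  [C → . T num ;] has the dot before T: add [T → . num d], [T → . d C]
No further items can be added.

CLOSURE = { [C → . T num ;], [C → . num ; d], [C → . num num], [T → . d C], [T → . num d], [T → d . C] }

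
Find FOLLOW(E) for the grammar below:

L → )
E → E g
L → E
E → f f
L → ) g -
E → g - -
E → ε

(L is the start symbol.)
In E → E g: E is followed by g, add FIRST(g) \ {ε} = { 'g' }
In L → E: E is at the end, add FOLLOW(L)

The FOLLOW sets referred to above (computed the same way, to a fixed point):
  FOLLOW(L) = { $ }

Taking the union: FOLLOW(E) = { $, 'g' }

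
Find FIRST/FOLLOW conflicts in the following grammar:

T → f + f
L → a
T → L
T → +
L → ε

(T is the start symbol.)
A FIRST/FOLLOW conflict occurs when a non-terminal N has a nullable alternative N → β (β ⇒* ε) and another alternative N → α with FIRST(α) ∩ FOLLOW(N) ≠ ∅: on such a lookahead the parser cannot decide between expanding α and letting N vanish via β.

Nullable non-terminals: L, T.
FIRST sets used below: FIRST(L) = { 'a', ε }

L: nullable alternative(s) L → ε; FOLLOW(L) = { $ }
  L → a: FIRST \ {ε} = { 'a' } — disjoint from FOLLOW(L)
  L → ε: FIRST \ {ε} = { } — this is the only nullable alternative, skip

T: nullable alternative(s) T → L; FOLLOW(T) = { $ }
  T → f + f: FIRST \ {ε} = { 'f' } — disjoint from FOLLOW(T)
  T → L: FIRST \ {ε} = { 'a' } — this is the only nullable alternative, skip
  T → +: FIRST \ {ε} = { '+' } — disjoint from FOLLOW(T)

No FIRST/FOLLOW conflicts found.

Answer: No FIRST/FOLLOW conflicts.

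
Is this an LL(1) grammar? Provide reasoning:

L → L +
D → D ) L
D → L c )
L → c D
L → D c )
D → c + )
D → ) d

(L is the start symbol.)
A grammar is LL(1) if for each non-terminal N with multiple productions, the predict sets of those productions are pairwise disjoint, where PREDICT(N → α) = (FIRST(α) \ {ε}) ∪ (FOLLOW(N) if α ⇒* ε).

Relevant sets:
  FIRST(L) = { ')', 'c' }
  FIRST(D) = { ')', 'c' }

For L:
  PREDICT(L → L '+') = { ')', 'c' }
  PREDICT(L → c D) = { 'c' }
  PREDICT(L → D c ')') = { ')', 'c' }
For D:
  PREDICT(D → D ')' L) = { ')', 'c' }
  PREDICT(D → L c ')') = { ')', 'c' }
  PREDICT(D → c '+' ')') = { 'c' }
  PREDICT(D → ')' d) = { ')' }

Conflict found: Predict set conflict for L: { 'c' }
The grammar is NOT LL(1).

Answer: No. Predict set conflict for L: { 'c' }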